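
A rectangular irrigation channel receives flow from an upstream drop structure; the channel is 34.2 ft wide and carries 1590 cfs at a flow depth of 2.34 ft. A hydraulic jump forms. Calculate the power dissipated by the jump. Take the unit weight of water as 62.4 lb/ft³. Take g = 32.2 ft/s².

P = 213 hp

q = Q/b = 1590/34.2 = 46.5 ft²/s; V₁ = q/y₁ = 19.9 ft/s. Fr₁ = V₁/√(g·y₁) = 2.29.
From the momentum equation for a rectangular channel, y₂/y₁ = ½[√(1 + 8Fr₁²) − 1] = ½[√42.91 − 1] = 2.78.
y₂ = 2.78 × 2.34 = 6.49 ft.
Head loss: ΔE = (y₂ − y₁)³/(4y₁y₂) = (6.49 − 2.34)³/(4×2.34×6.49) = 71.7/60.8 = 1.18 ft.
P = γ·Q·ΔE/550 = 62.4 × 1590 × 1.18 / 550 = 213 hp.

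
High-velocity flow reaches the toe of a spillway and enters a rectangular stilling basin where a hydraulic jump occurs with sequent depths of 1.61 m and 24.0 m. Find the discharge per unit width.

For a rectangular channel the momentum equation gives q² = ½·g·y₁·y₂·(y₁ + y₂) = ½×9.81×1.61×24.0×25.6 = 4854.
q = √4854 = 69.7 m²/s.

q = 69.7 m²/s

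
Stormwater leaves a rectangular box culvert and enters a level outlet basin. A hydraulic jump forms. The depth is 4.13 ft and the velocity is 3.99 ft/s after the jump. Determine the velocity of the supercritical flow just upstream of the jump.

Fr₂ = V₂/√(g·y₂) = 3.99/√(32.2×4.13) = 0.346.
Since the conjugate-depth ratio holds either way, y₁/y₂ = ½[√(1 + 8Fr₂²) − 1] = ½[√1.958 − 1] = 0.200.
y₁ = 0.200 × 4.13 = 0.824 ft.
V₁ = q/y₁ = 16.5/0.824 = 20.0 ft/s.

V₁ = 20.0 ft/s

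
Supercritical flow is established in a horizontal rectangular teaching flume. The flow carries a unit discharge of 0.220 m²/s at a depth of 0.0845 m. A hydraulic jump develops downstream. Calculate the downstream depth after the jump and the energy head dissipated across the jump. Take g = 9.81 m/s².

y₂ = 0.302 m; ΔE = 0.101 m

V₁ = q/y₁ = 0.220/0.0845 = 2.60 m/s. Fr₁ = V₁/√(g·y₁) = 2.60/√(9.81×0.0845) = 2.86.
Bélanger equation: y₂/y₁ = ½[√(1 + 8Fr₁²) − 1] = ½[√66.42 − 1] = 3.57.
y₂ = 3.57 × 0.0845 = 0.302 m.
Head loss: ΔE = (y₂ − y₁)³/(4y₁y₂) = (0.302 − 0.0845)³/(4×0.0845×0.302) = 0.0103/0.102 = 0.101 m.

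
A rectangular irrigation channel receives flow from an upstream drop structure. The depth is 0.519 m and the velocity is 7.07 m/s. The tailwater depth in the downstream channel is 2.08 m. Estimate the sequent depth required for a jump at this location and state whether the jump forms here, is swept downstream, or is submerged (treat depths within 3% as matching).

y₂ = 2.05 m; the jump forms here

Fr₁ = V₁/√(g·y₁) = 7.07/√(9.81×0.519) = 3.13.
Conjugate-depth relation: y₂/y₁ = ½[√(1 + 8Fr₁²) − 1] = ½[√79.54 − 1] = 3.96.
y₂ = 3.96 × 0.519 = 2.05 m.
Tailwater y_tw = 2.08 m: y_tw ≈ y₂, so the jump forms here.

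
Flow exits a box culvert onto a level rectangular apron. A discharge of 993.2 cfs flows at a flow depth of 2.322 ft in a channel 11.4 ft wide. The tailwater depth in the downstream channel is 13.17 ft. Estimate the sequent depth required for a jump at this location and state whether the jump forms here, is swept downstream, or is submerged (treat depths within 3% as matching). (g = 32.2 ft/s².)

q = Q/b = 993.2/11.4 = 87.12 ft²/s; V₁ = q/y₁ = 37.52 ft/s. Fr₁ = V₁/√(g·y₁) = 4.339.
Bélanger equation: y₂/y₁ = ½[√(1 + 8Fr₁²) − 1] = ½[√151.63 − 1] = 5.657.
y₂ = 5.657 × 2.322 = 13.14 ft.
Tailwater y_tw = 13.17 ft: y_tw ≈ y₂, so the jump forms here.

y₂ = 13.14 ft; the jump forms here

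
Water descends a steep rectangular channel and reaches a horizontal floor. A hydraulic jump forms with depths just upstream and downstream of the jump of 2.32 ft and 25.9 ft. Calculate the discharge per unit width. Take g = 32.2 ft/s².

For a rectangular channel the momentum equation gives q² = ½·g·y₁·y₂·(y₁ + y₂) = ½×32.2×2.32×25.9×28.2 = 27301.
q = √27301 = 165 ft²/s.

q = 165 ft²/s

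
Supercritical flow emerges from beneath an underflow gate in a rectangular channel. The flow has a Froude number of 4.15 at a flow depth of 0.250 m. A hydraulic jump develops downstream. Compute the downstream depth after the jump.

Fr₁ = 4.15 (given).
By Bélanger, y₂/y₁ = ½[√(1 + 8Fr₁²) − 1] = ½[√138.8 − 1] = 5.39.
y₂ = 5.39 × 0.250 = 1.35 m.

y₂ = 1.35 m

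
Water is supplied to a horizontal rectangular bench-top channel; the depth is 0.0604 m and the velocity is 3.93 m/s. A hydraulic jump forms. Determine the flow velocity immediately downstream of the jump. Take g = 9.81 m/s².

V₂ = 0.583 m/s

Fr₁ = V₁/√(g·y₁) = 3.93/√(9.81×0.0604) = 5.11.
By Bélanger, y₂/y₁ = ½[√(1 + 8Fr₁²) − 1] = ½[√209.5 − 1] = 6.74.
y₂ = 6.74 × 0.0604 = 0.407 m.
q = V₁·y₁ = 3.93 × 0.0604 = 0.237 m²/s.
V₂ = q/y₂ = 0.237/0.407 = 0.583 m/s.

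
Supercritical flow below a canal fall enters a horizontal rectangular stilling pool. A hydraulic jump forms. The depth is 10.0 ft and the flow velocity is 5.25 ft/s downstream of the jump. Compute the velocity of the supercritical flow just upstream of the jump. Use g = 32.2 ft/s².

Fr₂ = V₂/√(g·y₂) = 5.25/√(32.2×10.0) = 0.293.
Since the conjugate-depth ratio holds either way, y₁/y₂ = ½[√(1 + 8Fr₂²) − 1] = ½[√1.685 − 1] = 0.149.
y₁ = 0.149 × 10.0 = 1.49 ft.
V₁ = q/y₁ = 52.5/1.49 = 35.2 ft/s.

V₁ = 35.2 ft/s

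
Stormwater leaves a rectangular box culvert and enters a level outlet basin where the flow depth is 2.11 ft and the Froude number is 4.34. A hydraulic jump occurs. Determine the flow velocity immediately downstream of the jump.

Fr₁ = 4.34 (given).
Sequent-depth ratio: y₂/y₁ = ½[√(1 + 8Fr₁²) − 1] = ½[√151.7 − 1] = 5.66.
y₂ = 5.66 × 2.11 = 11.9 ft.
V₁ = Fr₁·√(g·y₁) = 4.34×√(32.2×2.11) = 35.8 ft/s; q = V₁·y₁ = 75.5 ft²/s.
V₂ = q/y₂ = 75.5/11.9 = 6.32 ft/s.

V₂ = 6.32 ft/s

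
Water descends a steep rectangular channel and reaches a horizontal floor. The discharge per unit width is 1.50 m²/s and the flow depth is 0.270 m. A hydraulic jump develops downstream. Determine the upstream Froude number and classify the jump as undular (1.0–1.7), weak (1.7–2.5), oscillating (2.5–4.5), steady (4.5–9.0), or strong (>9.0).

Fr₁ = 3.41; oscillating jump

V₁ = q/y₁ = 1.50/0.270 = 5.56 m/s. Fr₁ = V₁/√(g·y₁) = 5.56/√(9.81×0.270) = 3.41.
Fr₁ = 3.41 lies in the oscillating range.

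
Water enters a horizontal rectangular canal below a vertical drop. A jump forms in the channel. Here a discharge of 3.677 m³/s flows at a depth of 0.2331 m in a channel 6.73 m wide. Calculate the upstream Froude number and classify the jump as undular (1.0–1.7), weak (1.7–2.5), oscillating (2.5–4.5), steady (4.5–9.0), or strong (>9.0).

q = Q/b = 3.677/6.73 = 0.5464 m²/s; V₁ = q/y₁ = 2.344 m/s. Fr₁ = V₁/√(g·y₁) = 1.550.
Fr₁ = 1.550 lies in the undular range.

Fr₁ = 1.550; undular jump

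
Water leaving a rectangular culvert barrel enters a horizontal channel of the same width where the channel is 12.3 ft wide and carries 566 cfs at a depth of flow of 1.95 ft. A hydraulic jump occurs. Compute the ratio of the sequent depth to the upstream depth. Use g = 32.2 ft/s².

q = Q/b = 566/12.3 = 46.0 ft²/s; V₁ = q/y₁ = 23.6 ft/s. Fr₁ = V₁/√(g·y₁) = 2.98.
Bélanger equation: y₂/y₁ = ½[√(1 + 8Fr₁²) − 1] = ½[√71.95 − 1] = 3.74.

y₂/y₁ = 3.74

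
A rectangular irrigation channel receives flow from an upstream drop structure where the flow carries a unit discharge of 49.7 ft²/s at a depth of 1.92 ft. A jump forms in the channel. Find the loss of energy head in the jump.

ΔE = 3.70 ft

V₁ = q/y₁ = 49.7/1.92 = 25.9 ft/s. Fr₁ = V₁/√(g·y₁) = 25.9/√(32.2×1.92) = 3.29.
By Bélanger, y₂/y₁ = ½[√(1 + 8Fr₁²) − 1] = ½[√87.70 − 1] = 4.18.
y₂ = 4.18 × 1.92 = 8.03 ft.
V₂ = q/y₂ = 49.7/8.03 = 6.19 ft/s. E₁ = y₁ + V₁²/2g = 12.3 ft; E₂ = y₂ + V₂²/2g = 8.63 ft. ΔE = E₁ − E₂ = 3.70 ft.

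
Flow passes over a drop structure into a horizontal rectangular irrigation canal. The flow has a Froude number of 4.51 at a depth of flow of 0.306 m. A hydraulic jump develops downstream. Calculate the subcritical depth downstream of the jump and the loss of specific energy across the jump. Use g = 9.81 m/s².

y₂ = 1.80 m; ΔE = 1.52 m

Fr₁ = 4.51 (given).
From the momentum equation for a rectangular channel, y₂/y₁ = ½[√(1 + 8Fr₁²) − 1] = ½[√163.7 − 1] = 5.90.
y₂ = 5.90 × 0.306 = 1.80 m.
V₁ = Fr₁·√(g·y₁) = 4.51×√(9.81×0.306) = 7.81 m/s; q = V₁·y₁ = 2.39 m²/s. V₂ = q/y₂ = 2.39/1.80 = 1.32 m/s. E₁ = y₁ + V₁²/2g = 3.42 m; E₂ = y₂ + V₂²/2g = 1.89 m. ΔE = E₁ − E₂ = 1.52 m.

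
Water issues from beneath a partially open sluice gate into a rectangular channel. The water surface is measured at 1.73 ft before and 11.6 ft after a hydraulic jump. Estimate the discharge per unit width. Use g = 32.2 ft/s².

q = 65.6 ft²/s

For a rectangular channel the momentum equation gives q² = ½·g·y₁·y₂·(y₁ + y₂) = ½×32.2×1.73×11.6×13.3 = 4307.
q = √4307 = 65.6 ft²/s.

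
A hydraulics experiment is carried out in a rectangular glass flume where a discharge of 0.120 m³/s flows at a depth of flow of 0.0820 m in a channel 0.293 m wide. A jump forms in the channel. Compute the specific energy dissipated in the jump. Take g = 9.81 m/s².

ΔE = 0.724 m

q = Q/b = 0.120/0.293 = 0.410 m²/s; V₁ = q/y₁ = 4.99 m/s. Fr₁ = V₁/√(g·y₁) = 5.57.
Sequent-depth ratio: y₂/y₁ = ½[√(1 + 8Fr₁²) − 1] = ½[√249.1 − 1] = 7.39.
y₂ = 7.39 × 0.0820 = 0.606 m.
V₂ = q/y₂ = 0.410/0.606 = 0.676 m/s. E₁ = y₁ + V₁²/2g = 1.35 m; E₂ = y₂ + V₂²/2g = 0.629 m. ΔE = E₁ − E₂ = 0.724 m.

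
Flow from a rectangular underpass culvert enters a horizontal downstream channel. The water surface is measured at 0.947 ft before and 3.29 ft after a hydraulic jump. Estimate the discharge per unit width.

For a rectangular channel the momentum equation gives q² = ½·g·y₁·y₂·(y₁ + y₂) = ½×32.2×0.947×3.29×4.24 = 213.
q = √213 = 14.6 ft²/s.

q = 14.6 ft²/s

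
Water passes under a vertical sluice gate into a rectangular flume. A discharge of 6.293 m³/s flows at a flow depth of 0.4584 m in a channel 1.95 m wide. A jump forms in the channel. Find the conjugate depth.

y₂ = 1.935 m

q = Q/b = 6.293/1.95 = 3.227 m²/s; V₁ = q/y₁ = 7.040 m/s. Fr₁ = V₁/√(g·y₁) = 3.320.
By Bélanger, y₂/y₁ = ½[√(1 + 8Fr₁²) − 1] = ½[√89.173 − 1] = 4.222.
y₂ = 4.222 × 0.4584 = 1.935 m.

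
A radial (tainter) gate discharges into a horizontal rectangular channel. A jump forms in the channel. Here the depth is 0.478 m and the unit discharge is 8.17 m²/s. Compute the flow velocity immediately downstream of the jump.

V₂ = 1.60 m/s

V₁ = q/y₁ = 8.17/0.478 = 17.1 m/s. Fr₁ = V₁/√(g·y₁) = 17.1/√(9.81×0.478) = 7.89.
By Bélanger, y₂/y₁ = ½[√(1 + 8Fr₁²) − 1] = ½[√499.4 − 1] = 10.7.
y₂ = 10.7 × 0.478 = 5.10 m.
V₂ = q/y₂ = 8.17/5.10 = 1.60 m/s.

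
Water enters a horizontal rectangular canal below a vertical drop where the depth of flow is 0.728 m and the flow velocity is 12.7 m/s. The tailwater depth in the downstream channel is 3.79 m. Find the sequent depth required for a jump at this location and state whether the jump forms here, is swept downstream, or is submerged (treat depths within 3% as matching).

y₂ = 4.54 m; the jump is swept downstream

Fr₁ = V₁/√(g·y₁) = 12.7/√(9.81×0.728) = 4.75.
By Bélanger, y₂/y₁ = ½[√(1 + 8Fr₁²) − 1] = ½[√181.7 − 1] = 6.24.
y₂ = 6.24 × 0.728 = 4.54 m.
Tailwater y_tw = 3.79 m: y_tw < y₂, so the jump is swept downstream.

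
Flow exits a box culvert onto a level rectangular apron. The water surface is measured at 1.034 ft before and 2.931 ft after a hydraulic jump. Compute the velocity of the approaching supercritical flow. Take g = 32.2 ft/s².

For a rectangular channel the momentum equation gives q² = ½·g·y₁·y₂·(y₁ + y₂) = ½×32.2×1.034×2.931×3.965 = 193.5.
q = √193.5 = 13.91 ft²/s.
V₁ = q/y₁ = 13.91/1.034 = 13.45 ft/s.

V₁ = 13.45 ft/s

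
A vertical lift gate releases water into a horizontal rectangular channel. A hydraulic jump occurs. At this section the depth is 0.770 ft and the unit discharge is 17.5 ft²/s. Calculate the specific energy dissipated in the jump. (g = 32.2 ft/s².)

V₁ = q/y₁ = 17.5/0.770 = 22.7 ft/s. Fr₁ = V₁/√(g·y₁) = 22.7/√(32.2×0.770) = 4.56.
By Bélanger, y₂/y₁ = ½[√(1 + 8Fr₁²) − 1] = ½[√167.7 − 1] = 5.97.
y₂ = 5.97 × 0.770 = 4.60 ft.
V₂ = q/y₂ = 17.5/4.60 = 3.80 ft/s. E₁ = y₁ + V₁²/2g = 8.79 ft; E₂ = y₂ + V₂²/2g = 4.82 ft. ΔE = E₁ − E₂ = 3.97 ft.

ΔE = 3.97 ft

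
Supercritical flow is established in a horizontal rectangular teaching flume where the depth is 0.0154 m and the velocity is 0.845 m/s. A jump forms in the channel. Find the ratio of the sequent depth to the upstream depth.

y₂/y₁ = 2.61

Fr₁ = V₁/√(g·y₁) = 0.845/√(9.81×0.0154) = 2.17.
From the momentum equation for a rectangular channel, y₂/y₁ = ½[√(1 + 8Fr₁²) − 1] = ½[√38.81 − 1] = 2.61.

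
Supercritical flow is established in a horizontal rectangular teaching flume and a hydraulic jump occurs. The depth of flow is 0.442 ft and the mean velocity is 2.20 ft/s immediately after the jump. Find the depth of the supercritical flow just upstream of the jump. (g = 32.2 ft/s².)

y₁ = 0.205 ft

Fr₂ = V₂/√(g·y₂) = 2.20/√(32.2×0.442) = 0.583.
From the momentum equation (using Fr₂), y₁/y₂ = ½[√(1 + 8Fr₂²) − 1] = ½[√3.721 − 1] = 0.464.
y₁ = 0.464 × 0.442 = 0.205 ft.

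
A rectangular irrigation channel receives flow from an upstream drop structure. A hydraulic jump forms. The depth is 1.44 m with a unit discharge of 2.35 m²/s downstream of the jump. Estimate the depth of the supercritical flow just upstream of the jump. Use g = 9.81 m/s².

y₁ = 0.420 m

V₂ = q/y₂ = 2.35/1.44 = 1.63 m/s; Fr₂ = V₂/√(g·y₂) = 0.434.
The Bélanger relation is symmetric: y₁/y₂ = ½[√(1 + 8Fr₂²) − 1] = ½[√2.508 − 1] = 0.292.
y₁ = 0.292 × 1.44 = 0.420 m.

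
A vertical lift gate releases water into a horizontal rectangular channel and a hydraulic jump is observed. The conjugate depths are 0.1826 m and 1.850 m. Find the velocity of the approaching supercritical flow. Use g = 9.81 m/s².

V₁ = 10.05 m/s

For a rectangular channel the momentum equation gives q² = ½·g·y₁·y₂·(y₁ + y₂) = ½×9.81×0.1826×1.850×2.033 = 3.368.
q = √3.368 = 1.835 m²/s.
V₁ = q/y₁ = 1.835/0.1826 = 10.05 m/s.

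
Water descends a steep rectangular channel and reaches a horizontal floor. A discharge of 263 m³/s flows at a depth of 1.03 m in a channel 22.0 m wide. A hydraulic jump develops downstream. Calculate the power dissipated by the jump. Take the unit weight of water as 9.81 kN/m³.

q = Q/b = 263/22.0 = 12.0 m²/s; V₁ = q/y₁ = 11.6 m/s. Fr₁ = V₁/√(g·y₁) = 3.65.
From the momentum equation for a rectangular channel, y₂/y₁ = ½[√(1 + 8Fr₁²) − 1] = ½[√107.7 − 1] = 4.69.
y₂ = 4.69 × 1.03 = 4.83 m.
Head loss: ΔE = (y₂ − y₁)³/(4y₁y₂) = (4.83 − 1.03)³/(4×1.03×4.83) = 54.8/19.9 = 2.75 m.
P = γ·Q·ΔE = 9.81 × 263 × 2.75 = 7108 kW.

P = 7108 kW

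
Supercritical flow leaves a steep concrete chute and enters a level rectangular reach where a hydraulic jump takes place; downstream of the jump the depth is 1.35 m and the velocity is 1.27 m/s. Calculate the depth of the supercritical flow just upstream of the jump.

Fr₂ = V₂/√(g·y₂) = 1.27/√(9.81×1.35) = 0.349.
The Bélanger relation is symmetric: y₁/y₂ = ½[√(1 + 8Fr₂²) − 1] = ½[√1.974 − 1] = 0.203.
y₁ = 0.203 × 1.35 = 0.273 m.

y₁ = 0.273 m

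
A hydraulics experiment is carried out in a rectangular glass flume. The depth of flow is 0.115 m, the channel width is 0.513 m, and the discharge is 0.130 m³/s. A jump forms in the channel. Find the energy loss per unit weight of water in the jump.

q = Q/b = 0.130/0.513 = 0.253 m²/s; V₁ = q/y₁ = 2.20 m/s. Fr₁ = V₁/√(g·y₁) = 2.07.
Conjugate-depth relation: y₂/y₁ = ½[√(1 + 8Fr₁²) − 1] = ½[√35.43 − 1] = 2.48.
y₂ = 2.48 × 0.115 = 0.285 m.
Head loss: ΔE = (y₂ − y₁)³/(4y₁y₂) = (0.285 − 0.115)³/(4×0.115×0.285) = 0.00489/0.131 = 0.0374 m.

ΔE = 0.0374 m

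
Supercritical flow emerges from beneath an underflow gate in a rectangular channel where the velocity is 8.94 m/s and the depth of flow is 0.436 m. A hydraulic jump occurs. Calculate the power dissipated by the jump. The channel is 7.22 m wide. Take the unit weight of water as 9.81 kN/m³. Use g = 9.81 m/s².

P = 531 kW

Fr₁ = V₁/√(g·y₁) = 8.94/√(9.81×0.436) = 4.32.
By Bélanger, y₂/y₁ = ½[√(1 + 8Fr₁²) − 1] = ½[√150.5 − 1] = 5.63.
y₂ = 5.63 × 0.436 = 2.46 m.
q = V₁·y₁ = 8.94 × 0.436 = 3.90 m²/s. V₂ = q/y₂ = 3.90/2.46 = 1.59 m/s. E₁ = y₁ + V₁²/2g = 4.51 m; E₂ = y₂ + V₂²/2g = 2.58 m. ΔE = E₁ − E₂ = 1.92 m.
Q = q·b = 3.90 × 7.22 = 28.1 m³/s. P = γ·Q·ΔE = 9.81 × 28.1 × 1.92 = 531 kW.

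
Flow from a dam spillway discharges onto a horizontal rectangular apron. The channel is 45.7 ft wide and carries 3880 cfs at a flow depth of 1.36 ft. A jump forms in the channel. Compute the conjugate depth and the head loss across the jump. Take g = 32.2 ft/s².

q = Q/b = 3880/45.7 = 84.9 ft²/s; V₁ = q/y₁ = 62.4 ft/s. Fr₁ = V₁/√(g·y₁) = 9.43.
Conjugate-depth relation: y₂/y₁ = ½[√(1 + 8Fr₁²) − 1] = ½[√712.9 − 1] = 12.9.
y₂ = 12.9 × 1.36 = 17.5 ft.
V₂ = q/y₂ = 84.9/17.5 = 4.86 ft/s. E₁ = y₁ + V₁²/2g = 61.9 ft; E₂ = y₂ + V₂²/2g = 17.8 ft. ΔE = E₁ − E₂ = 44.0 ft.

y₂ = 17.5 ft; ΔE = 44.0 ft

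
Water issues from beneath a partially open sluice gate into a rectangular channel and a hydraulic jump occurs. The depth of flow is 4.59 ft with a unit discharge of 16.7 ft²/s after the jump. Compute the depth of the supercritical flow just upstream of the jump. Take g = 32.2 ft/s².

V₂ = q/y₂ = 16.7/4.59 = 3.64 ft/s; Fr₂ = V₂/√(g·y₂) = 0.299.
Applying the sequent-depth relation in reverse, y₁/y₂ = ½[√(1 + 8Fr₂²) − 1] = ½[√1.717 − 1] = 0.155.
y₁ = 0.155 × 4.59 = 0.712 ft.

y₁ = 0.712 ft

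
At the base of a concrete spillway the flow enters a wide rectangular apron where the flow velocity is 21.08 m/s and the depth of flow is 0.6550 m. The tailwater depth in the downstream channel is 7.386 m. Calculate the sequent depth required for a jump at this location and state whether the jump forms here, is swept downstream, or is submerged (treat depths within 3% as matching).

y₂ = 7.383 m; the jump forms here

Fr₁ = V₁/√(g·y₁) = 21.08/√(9.81×0.6550) = 8.316.
From the momentum equation for a rectangular channel, y₂/y₁ = ½[√(1 + 8Fr₁²) − 1] = ½[√554.25 − 1] = 11.27.
y₂ = 11.27 × 0.6550 = 7.383 m.
Tailwater y_tw = 7.386 m: y_tw ≈ y₂, so the jump forms here.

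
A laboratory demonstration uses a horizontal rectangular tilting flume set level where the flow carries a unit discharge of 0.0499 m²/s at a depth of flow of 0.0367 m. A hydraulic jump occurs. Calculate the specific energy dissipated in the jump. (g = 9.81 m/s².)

V₁ = q/y₁ = 0.0499/0.0367 = 1.36 m/s. Fr₁ = V₁/√(g·y₁) = 1.36/√(9.81×0.0367) = 2.27.
By Bélanger, y₂/y₁ = ½[√(1 + 8Fr₁²) − 1] = ½[√42.08 − 1] = 2.74.
y₂ = 2.74 × 0.0367 = 0.101 m.
V₂ = q/y₂ = 0.0499/0.101 = 0.496 m/s. E₁ = y₁ + V₁²/2g = 0.131 m; E₂ = y₂ + V₂²/2g = 0.113 m. ΔE = E₁ − E₂ = 0.0177 m.

ΔE = 0.0177 m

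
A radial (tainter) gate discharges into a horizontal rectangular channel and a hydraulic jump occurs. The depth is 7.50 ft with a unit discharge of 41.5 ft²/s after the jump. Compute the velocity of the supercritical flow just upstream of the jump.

V₁ = 26.4 ft/s

V₂ = q/y₂ = 41.5/7.50 = 5.53 ft/s; Fr₂ = V₂/√(g·y₂) = 0.356.
Applying the sequent-depth relation in reverse, y₁/y₂ = ½[√(1 + 8Fr₂²) − 1] = ½[√2.014 − 1] = 0.210.
y₁ = 0.210 × 7.50 = 1.57 ft.
V₁ = q/y₁ = 41.5/1.57 = 26.4 ft/s.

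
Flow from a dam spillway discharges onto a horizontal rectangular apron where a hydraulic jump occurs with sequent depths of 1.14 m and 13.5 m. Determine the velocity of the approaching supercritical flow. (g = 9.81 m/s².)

V₁ = 29.2 m/s

For a rectangular channel the momentum equation gives q² = ½·g·y₁·y₂·(y₁ + y₂) = ½×9.81×1.14×13.5×14.6 = 1105.
q = √1105 = 33.2 m²/s.
V₁ = q/y₁ = 33.2/1.14 = 29.2 m/s.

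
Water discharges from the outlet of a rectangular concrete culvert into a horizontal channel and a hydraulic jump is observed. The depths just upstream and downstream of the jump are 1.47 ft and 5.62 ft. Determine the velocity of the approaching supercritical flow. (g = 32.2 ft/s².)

For a rectangular channel the momentum equation gives q² = ½·g·y₁·y₂·(y₁ + y₂) = ½×32.2×1.47×5.62×7.09 = 943.
q = √943 = 30.7 ft²/s.
V₁ = q/y₁ = 30.7/1.47 = 20.9 ft/s.

V₁ = 20.9 ft/s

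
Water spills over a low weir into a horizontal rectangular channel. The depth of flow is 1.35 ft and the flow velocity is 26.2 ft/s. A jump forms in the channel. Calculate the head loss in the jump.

ΔE = 4.66 ft

Fr₁ = V₁/√(g·y₁) = 26.2/√(32.2×1.35) = 3.97.
From the momentum equation for a rectangular channel, y₂/y₁ = ½[√(1 + 8Fr₁²) − 1] = ½[√127.3 − 1] = 5.14.
y₂ = 5.14 × 1.35 = 6.94 ft.
Head loss: ΔE = (y₂ − y₁)³/(4y₁y₂) = (6.94 − 1.35)³/(4×1.35×6.94) = 175/37.5 = 4.66 ft.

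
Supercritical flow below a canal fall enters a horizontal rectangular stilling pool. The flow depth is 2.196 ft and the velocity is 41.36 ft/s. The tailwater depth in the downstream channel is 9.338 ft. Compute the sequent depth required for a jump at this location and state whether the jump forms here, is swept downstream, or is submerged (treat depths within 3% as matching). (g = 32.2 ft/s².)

Fr₁ = V₁/√(g·y₁) = 41.36/√(32.2×2.196) = 4.919.
By Bélanger, y₂/y₁ = ½[√(1 + 8Fr₁²) − 1] = ½[√194.54 − 1] = 6.474.
y₂ = 6.474 × 2.196 = 14.22 ft.
Tailwater y_tw = 9.338 ft: y_tw < y₂, so the jump is swept downstream.

y₂ = 14.22 ft; the jump is swept downstream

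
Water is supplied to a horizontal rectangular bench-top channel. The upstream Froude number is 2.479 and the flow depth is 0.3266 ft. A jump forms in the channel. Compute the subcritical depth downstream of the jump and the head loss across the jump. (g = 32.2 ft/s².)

y₂ = 0.9933 ft; ΔE = 0.2284 ft

Fr₁ = 2.479 (given).
By Bélanger, y₂/y₁ = ½[√(1 + 8Fr₁²) − 1] = ½[√50.164 − 1] = 3.041.
y₂ = 3.041 × 0.3266 = 0.9933 ft.
Head loss: ΔE = (y₂ − y₁)³/(4y₁y₂) = (0.9933 − 0.3266)³/(4×0.3266×0.9933) = 0.2963/1.298 = 0.2284 ft.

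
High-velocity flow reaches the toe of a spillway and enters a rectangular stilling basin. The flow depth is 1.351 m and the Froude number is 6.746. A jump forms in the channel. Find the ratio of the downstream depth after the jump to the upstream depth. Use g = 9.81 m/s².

Fr₁ = 6.746 (given).
Sequent-depth ratio: y₂/y₁ = ½[√(1 + 8Fr₁²) − 1] = ½[√365.07 − 1] = 9.053.

y₂/y₁ = 9.053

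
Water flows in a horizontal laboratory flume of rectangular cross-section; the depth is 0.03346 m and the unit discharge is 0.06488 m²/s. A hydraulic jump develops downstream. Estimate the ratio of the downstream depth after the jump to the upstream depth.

V₁ = q/y₁ = 0.06488/0.03346 = 1.939 m/s. Fr₁ = V₁/√(g·y₁) = 1.939/√(9.81×0.03346) = 3.384.
By Bélanger, y₂/y₁ = ½[√(1 + 8Fr₁²) − 1] = ½[√92.636 − 1] = 4.312.

y₂/y₁ = 4.312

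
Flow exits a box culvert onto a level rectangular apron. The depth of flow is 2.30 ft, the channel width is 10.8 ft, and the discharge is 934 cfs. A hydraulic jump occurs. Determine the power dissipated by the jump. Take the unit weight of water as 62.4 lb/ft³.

P = 1109 hp

q = Q/b = 934/10.8 = 86.5 ft²/s; V₁ = q/y₁ = 37.6 ft/s. Fr₁ = V₁/√(g·y₁) = 4.37.
Conjugate-depth relation: y₂/y₁ = ½[√(1 + 8Fr₁²) − 1] = ½[√153.7 − 1] = 5.70.
y₂ = 5.70 × 2.30 = 13.1 ft.
Head loss: ΔE = (y₂ − y₁)³/(4y₁y₂) = (13.1 − 2.30)³/(4×2.30×13.1) = 1263/121 = 10.5 ft.
P = γ·Q·ΔE/550 = 62.4 × 934 × 10.5 / 550 = 1109 hp.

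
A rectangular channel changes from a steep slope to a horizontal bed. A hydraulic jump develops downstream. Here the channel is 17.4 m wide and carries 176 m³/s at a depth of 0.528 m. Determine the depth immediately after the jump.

y₂ = 6.03 m

q = Q/b = 176/17.4 = 10.1 m²/s; V₁ = q/y₁ = 19.2 m/s. Fr₁ = V₁/√(g·y₁) = 8.42.
Bélanger equation: y₂/y₁ = ½[√(1 + 8Fr₁²) − 1] = ½[√567.8 − 1] = 11.4.
y₂ = 11.4 × 0.528 = 6.03 m.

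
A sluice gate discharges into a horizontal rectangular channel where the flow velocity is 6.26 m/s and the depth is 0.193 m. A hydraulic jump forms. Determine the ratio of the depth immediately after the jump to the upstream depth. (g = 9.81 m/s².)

Fr₁ = V₁/√(g·y₁) = 6.26/√(9.81×0.193) = 4.55.
Sequent-depth ratio: y₂/y₁ = ½[√(1 + 8Fr₁²) − 1] = ½[√166.6 − 1] = 5.95.

y₂/y₁ = 5.95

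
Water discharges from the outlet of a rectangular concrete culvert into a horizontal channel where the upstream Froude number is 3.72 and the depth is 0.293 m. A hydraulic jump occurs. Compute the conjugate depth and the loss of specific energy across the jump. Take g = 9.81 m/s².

Fr₁ = 3.72 (given).
By Bélanger, y₂/y₁ = ½[√(1 + 8Fr₁²) − 1] = ½[√111.7 − 1] = 4.78.
y₂ = 4.78 × 0.293 = 1.40 m.
Head loss: ΔE = (y₂ − y₁)³/(4y₁y₂) = (1.40 − 0.293)³/(4×0.293×1.40) = 1.36/1.64 = 0.830 m.

y₂ = 1.40 m; ΔE = 0.830 m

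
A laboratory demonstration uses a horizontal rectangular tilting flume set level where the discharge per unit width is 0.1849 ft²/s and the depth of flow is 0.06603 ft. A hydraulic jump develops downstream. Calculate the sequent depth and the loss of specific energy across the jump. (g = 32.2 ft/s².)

V₁ = q/y₁ = 0.1849/0.06603 = 2.800 ft/s. Fr₁ = V₁/√(g·y₁) = 2.800/√(32.2×0.06603) = 1.920.
Conjugate-depth relation: y₂/y₁ = ½[√(1 + 8Fr₁²) − 1] = ½[√30.504 − 1] = 2.262.
y₂ = 2.262 × 0.06603 = 0.1493 ft.
Head loss: ΔE = (y₂ − y₁)³/(4y₁y₂) = (0.1493 − 0.06603)³/(4×0.06603×0.1493) = 0.0005780/0.03944 = 0.01465 ft.

y₂ = 0.1493 ft; ΔE = 0.01465 ft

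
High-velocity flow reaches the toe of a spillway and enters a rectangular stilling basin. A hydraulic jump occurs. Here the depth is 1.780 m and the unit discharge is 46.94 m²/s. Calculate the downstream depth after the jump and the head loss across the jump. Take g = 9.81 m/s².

V₁ = q/y₁ = 46.94/1.780 = 26.37 m/s. Fr₁ = V₁/√(g·y₁) = 26.37/√(9.81×1.780) = 6.311.
By Bélanger, y₂/y₁ = ½[√(1 + 8Fr₁²) − 1] = ½[√319.60 − 1] = 8.439.
y₂ = 8.439 × 1.780 = 15.02 m.
V₂ = q/y₂ = 46.94/15.02 = 3.125 m/s. E₁ = y₁ + V₁²/2g = 37.22 m; E₂ = y₂ + V₂²/2g = 15.52 m. ΔE = E₁ − E₂ = 21.71 m.

y₂ = 15.02 m; ΔE = 21.71 m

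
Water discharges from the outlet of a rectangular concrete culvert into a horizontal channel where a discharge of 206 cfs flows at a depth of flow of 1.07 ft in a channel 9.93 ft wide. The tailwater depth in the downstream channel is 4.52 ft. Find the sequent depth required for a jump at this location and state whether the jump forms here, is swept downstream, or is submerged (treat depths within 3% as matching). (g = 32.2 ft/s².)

y₂ = 4.49 ft; the jump forms here

q = Q/b = 206/9.93 = 20.7 ft²/s; V₁ = q/y₁ = 19.4 ft/s. Fr₁ = V₁/√(g·y₁) = 3.30.
Conjugate-depth relation: y₂/y₁ = ½[√(1 + 8Fr₁²) − 1] = ½[√88.28 − 1] = 4.20.
y₂ = 4.20 × 1.07 = 4.49 ft.
Tailwater y_tw = 4.52 ft: y_tw ≈ y₂, so the jump forms here.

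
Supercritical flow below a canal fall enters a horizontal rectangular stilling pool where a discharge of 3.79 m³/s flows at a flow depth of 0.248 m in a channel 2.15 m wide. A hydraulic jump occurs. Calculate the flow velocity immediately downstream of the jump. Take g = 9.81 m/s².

V₂ = 1.19 m/s

q = Q/b = 3.79/2.15 = 1.76 m²/s; V₁ = q/y₁ = 7.11 m/s. Fr₁ = V₁/√(g·y₁) = 4.56.
Bélanger equation: y₂/y₁ = ½[√(1 + 8Fr₁²) − 1] = ½[√167.1 − 1] = 5.96.
y₂ = 5.96 × 0.248 = 1.48 m.
V₂ = q/y₂ = 1.76/1.48 = 1.19 m/s.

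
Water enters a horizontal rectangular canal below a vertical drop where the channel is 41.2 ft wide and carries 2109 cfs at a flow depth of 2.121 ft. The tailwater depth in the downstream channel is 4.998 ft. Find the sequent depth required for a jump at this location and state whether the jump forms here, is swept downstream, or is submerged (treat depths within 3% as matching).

q = Q/b = 2109/41.2 = 51.19 ft²/s; V₁ = q/y₁ = 24.13 ft/s. Fr₁ = V₁/√(g·y₁) = 2.920.
Bélanger equation: y₂/y₁ = ½[√(1 + 8Fr₁²) − 1] = ½[√69.229 − 1] = 3.660.
y₂ = 3.660 × 2.121 = 7.763 ft.
Tailwater y_tw = 4.998 ft: y_tw < y₂, so the jump is swept downstream.

y₂ = 7.763 ft; the jump is swept downstream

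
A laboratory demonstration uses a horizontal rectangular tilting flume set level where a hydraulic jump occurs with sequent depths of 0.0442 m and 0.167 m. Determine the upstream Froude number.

Fr₁ = 3.00

For a rectangular channel the momentum equation gives q² = ½·g·y₁·y₂·(y₁ + y₂) = ½×9.81×0.0442×0.167×0.211 = 0.00765.
q = √0.00765 = 0.0874 m²/s.
V₁ = q/y₁ = 1.98 m/s; Fr₁ = V₁/√(g·y₁) = 3.00.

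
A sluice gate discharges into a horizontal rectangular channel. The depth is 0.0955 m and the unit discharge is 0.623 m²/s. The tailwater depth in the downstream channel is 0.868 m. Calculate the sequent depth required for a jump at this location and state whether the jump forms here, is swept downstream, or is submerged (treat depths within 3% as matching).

y₂ = 0.864 m; the jump forms here

V₁ = q/y₁ = 0.623/0.0955 = 6.52 m/s. Fr₁ = V₁/√(g·y₁) = 6.52/√(9.81×0.0955) = 6.74.
From the momentum equation for a rectangular channel, y₂/y₁ = ½[√(1 + 8Fr₁²) − 1] = ½[√364.4 − 1] = 9.04.
y₂ = 9.04 × 0.0955 = 0.864 m.
Tailwater y_tw = 0.868 m: y_tw ≈ y₂, so the jump forms here.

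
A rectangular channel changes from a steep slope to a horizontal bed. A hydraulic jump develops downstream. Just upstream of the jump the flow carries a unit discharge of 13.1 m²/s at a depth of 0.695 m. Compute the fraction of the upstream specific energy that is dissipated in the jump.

ΔE/E₁ = 0.631 (63.1%)

V₁ = q/y₁ = 13.1/0.695 = 18.8 m/s. Fr₁ = V₁/√(g·y₁) = 18.8/√(9.81×0.695) = 7.22.
Sequent-depth ratio: y₂/y₁ = ½[√(1 + 8Fr₁²) − 1] = ½[√417.9 − 1] = 9.72.
y₂ = 9.72 × 0.695 = 6.76 m.
E₁ = y₁ + V₁²/2g = 18.8 m. ΔE = (y₂ − y₁)³/(4y₁y₂) = 11.9 m. ΔE/E₁ = 11.9/18.8 = 0.631.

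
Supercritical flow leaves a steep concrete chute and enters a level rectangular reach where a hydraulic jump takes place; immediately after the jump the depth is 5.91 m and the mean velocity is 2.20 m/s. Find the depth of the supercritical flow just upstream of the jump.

Fr₂ = V₂/√(g·y₂) = 2.20/√(9.81×5.91) = 0.289.
The Bélanger relation is symmetric: y₁/y₂ = ½[√(1 + 8Fr₂²) − 1] = ½[√1.668 − 1] = 0.146.
y₁ = 0.146 × 5.91 = 0.861 m.

y₁ = 0.861 m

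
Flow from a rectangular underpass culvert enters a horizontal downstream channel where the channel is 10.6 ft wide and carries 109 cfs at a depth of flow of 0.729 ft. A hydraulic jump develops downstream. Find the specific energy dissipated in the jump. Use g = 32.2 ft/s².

q = Q/b = 109/10.6 = 10.3 ft²/s; V₁ = q/y₁ = 14.1 ft/s. Fr₁ = V₁/√(g·y₁) = 2.91.
By Bélanger, y₂/y₁ = ½[√(1 + 8Fr₁²) − 1] = ½[√68.81 − 1] = 3.65.
y₂ = 3.65 × 0.729 = 2.66 ft.
Head loss: ΔE = (y₂ − y₁)³/(4y₁y₂) = (2.66 − 0.729)³/(4×0.729×2.66) = 7.19/7.75 = 0.927 ft.

ΔE = 0.927 ft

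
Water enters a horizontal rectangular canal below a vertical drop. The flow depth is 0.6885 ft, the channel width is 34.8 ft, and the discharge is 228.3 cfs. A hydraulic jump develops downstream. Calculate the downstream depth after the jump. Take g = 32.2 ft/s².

y₂ = 1.656 ft

q = Q/b = 228.3/34.8 = 6.560 ft²/s; V₁ = q/y₁ = 9.528 ft/s. Fr₁ = V₁/√(g·y₁) = 2.024.
Bélanger equation: y₂/y₁ = ½[√(1 + 8Fr₁²) − 1] = ½[√33.762 − 1] = 2.405.
y₂ = 2.405 × 0.6885 = 1.656 ft.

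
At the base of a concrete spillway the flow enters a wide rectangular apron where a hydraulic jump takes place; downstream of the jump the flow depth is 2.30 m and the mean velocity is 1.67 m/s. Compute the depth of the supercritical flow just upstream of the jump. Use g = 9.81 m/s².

Fr₂ = V₂/√(g·y₂) = 1.67/√(9.81×2.30) = 0.352.
Applying the sequent-depth relation in reverse, y₁/y₂ = ½[√(1 + 8Fr₂²) − 1] = ½[√1.989 − 1] = 0.205.
y₁ = 0.205 × 2.30 = 0.472 m.

y₁ = 0.472 m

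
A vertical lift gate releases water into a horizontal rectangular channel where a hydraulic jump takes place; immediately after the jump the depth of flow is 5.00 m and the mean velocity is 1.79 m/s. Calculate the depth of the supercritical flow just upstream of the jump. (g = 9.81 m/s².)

Fr₂ = V₂/√(g·y₂) = 1.79/√(9.81×5.00) = 0.256.
Applying the sequent-depth relation in reverse, y₁/y₂ = ½[√(1 + 8Fr₂²) − 1] = ½[√1.523 − 1] = 0.117.
y₁ = 0.117 × 5.00 = 0.585 m.

y₁ = 0.585 m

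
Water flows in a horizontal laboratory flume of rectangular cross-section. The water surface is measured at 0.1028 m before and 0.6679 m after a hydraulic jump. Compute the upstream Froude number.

For a rectangular channel the momentum equation gives q² = ½·g·y₁·y₂·(y₁ + y₂) = ½×9.81×0.1028×0.6679×0.7707 = 0.2596.
q = √0.2596 = 0.5095 m²/s.
V₁ = q/y₁ = 4.956 m/s; Fr₁ = V₁/√(g·y₁) = 4.935.

Fr₁ = 4.935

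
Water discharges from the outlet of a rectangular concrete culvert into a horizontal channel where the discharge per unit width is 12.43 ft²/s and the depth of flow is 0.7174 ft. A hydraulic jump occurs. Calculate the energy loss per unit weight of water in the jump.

ΔE = 1.845 ft

V₁ = q/y₁ = 12.43/0.7174 = 17.33 ft/s. Fr₁ = V₁/√(g·y₁) = 17.33/√(32.2×0.7174) = 3.605.
Bélanger equation: y₂/y₁ = ½[√(1 + 8Fr₁²) − 1] = ½[√104.97 − 1] = 4.623.
y₂ = 4.623 × 0.7174 = 3.316 ft.
V₂ = q/y₂ = 12.43/3.316 = 3.748 ft/s. E₁ = y₁ + V₁²/2g = 5.379 ft; E₂ = y₂ + V₂²/2g = 3.534 ft. ΔE = E₁ − E₂ = 1.845 ft.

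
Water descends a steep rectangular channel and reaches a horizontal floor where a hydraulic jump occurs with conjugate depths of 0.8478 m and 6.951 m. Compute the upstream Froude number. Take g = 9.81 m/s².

Fr₁ = 6.141

For a rectangular channel the momentum equation gives q² = ½·g·y₁·y₂·(y₁ + y₂) = ½×9.81×0.8478×6.951×7.799 = 225.4.
q = √225.4 = 15.01 m²/s.
V₁ = q/y₁ = 17.71 m/s; Fr₁ = V₁/√(g·y₁) = 6.141.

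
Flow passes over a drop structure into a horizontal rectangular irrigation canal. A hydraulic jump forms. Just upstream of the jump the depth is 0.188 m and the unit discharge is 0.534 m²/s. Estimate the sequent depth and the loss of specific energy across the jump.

y₂ = 0.470 m; ΔE = 0.0634 m

V₁ = q/y₁ = 0.534/0.188 = 2.84 m/s. Fr₁ = V₁/√(g·y₁) = 2.84/√(9.81×0.188) = 2.09.
Conjugate-depth relation: y₂/y₁ = ½[√(1 + 8Fr₁²) − 1] = ½[√36.00 − 1] = 2.50.
y₂ = 2.50 × 0.188 = 0.470 m.
Head loss: ΔE = (y₂ − y₁)³/(4y₁y₂) = (0.470 − 0.188)³/(4×0.188×0.470) = 0.0224/0.353 = 0.0634 m.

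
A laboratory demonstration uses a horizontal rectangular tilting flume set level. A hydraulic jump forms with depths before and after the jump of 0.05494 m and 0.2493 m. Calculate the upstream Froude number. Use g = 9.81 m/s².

For a rectangular channel the momentum equation gives q² = ½·g·y₁·y₂·(y₁ + y₂) = ½×9.81×0.05494×0.2493×0.3042 = 0.02044.
q = √0.02044 = 0.1430 m²/s.
V₁ = q/y₁ = 2.602 m/s; Fr₁ = V₁/√(g·y₁) = 3.545.

Fr₁ = 3.545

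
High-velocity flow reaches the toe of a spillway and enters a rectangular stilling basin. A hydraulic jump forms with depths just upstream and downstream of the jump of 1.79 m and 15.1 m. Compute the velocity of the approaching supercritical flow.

For a rectangular channel the momentum equation gives q² = ½·g·y₁·y₂·(y₁ + y₂) = ½×9.81×1.79×15.1×16.9 = 2239.
q = √2239 = 47.3 m²/s.
V₁ = q/y₁ = 47.3/1.79 = 26.4 m/s.

V₁ = 26.4 m/s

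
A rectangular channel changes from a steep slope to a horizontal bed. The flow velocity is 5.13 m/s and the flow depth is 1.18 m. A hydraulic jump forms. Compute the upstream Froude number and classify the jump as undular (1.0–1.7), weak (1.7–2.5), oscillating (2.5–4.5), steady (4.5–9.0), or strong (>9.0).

Fr₁ = 1.51; undular jump

Fr₁ = V₁/√(g·y₁) = 5.13/√(9.81×1.18) = 1.51.
Fr₁ = 1.51 lies in the undular range.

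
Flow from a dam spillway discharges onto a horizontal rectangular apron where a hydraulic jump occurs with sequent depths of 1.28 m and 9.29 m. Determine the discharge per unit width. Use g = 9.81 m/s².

For a rectangular channel the momentum equation gives q² = ½·g·y₁·y₂·(y₁ + y₂) = ½×9.81×1.28×9.29×10.6 = 617.
q = √617 = 24.8 m²/s.

q = 24.8 m²/s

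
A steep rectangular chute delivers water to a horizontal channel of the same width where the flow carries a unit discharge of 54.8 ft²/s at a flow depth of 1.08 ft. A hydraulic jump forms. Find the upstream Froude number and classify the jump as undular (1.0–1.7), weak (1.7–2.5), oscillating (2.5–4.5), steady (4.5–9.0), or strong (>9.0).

V₁ = q/y₁ = 54.8/1.08 = 50.7 ft/s. Fr₁ = V₁/√(g·y₁) = 50.7/√(32.2×1.08) = 8.60.
Fr₁ = 8.60 lies in the steady range.

Fr₁ = 8.60; steady jump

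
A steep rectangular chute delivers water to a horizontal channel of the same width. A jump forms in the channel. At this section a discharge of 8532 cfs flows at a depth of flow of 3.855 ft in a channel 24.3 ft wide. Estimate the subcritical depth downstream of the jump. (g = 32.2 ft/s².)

y₂ = 42.68 ft

q = Q/b = 8532/24.3 = 351.1 ft²/s; V₁ = q/y₁ = 91.08 ft/s. Fr₁ = V₁/√(g·y₁) = 8.175.
From the momentum equation for a rectangular channel, y₂/y₁ = ½[√(1 + 8Fr₁²) − 1] = ½[√535.63 − 1] = 11.07.
y₂ = 11.07 × 3.855 = 42.68 ft.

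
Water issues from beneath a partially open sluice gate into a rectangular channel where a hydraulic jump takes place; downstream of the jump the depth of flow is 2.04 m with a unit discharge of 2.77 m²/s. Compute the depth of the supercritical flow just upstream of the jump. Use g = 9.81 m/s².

y₁ = 0.324 m

V₂ = q/y₂ = 2.77/2.04 = 1.36 m/s; Fr₂ = V₂/√(g·y₂) = 0.304.
From the momentum equation (using Fr₂), y₁/y₂ = ½[√(1 + 8Fr₂²) − 1] = ½[√1.737 − 1] = 0.159.
y₁ = 0.159 × 2.04 = 0.324 m.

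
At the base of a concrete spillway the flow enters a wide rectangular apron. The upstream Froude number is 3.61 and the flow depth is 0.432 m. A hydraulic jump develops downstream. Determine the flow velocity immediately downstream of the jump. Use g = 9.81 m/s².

Fr₁ = 3.61 (given).
Sequent-depth ratio: y₂/y₁ = ½[√(1 + 8Fr₁²) − 1] = ½[√105.3 − 1] = 4.63.
y₂ = 4.63 × 0.432 = 2.00 m.
V₁ = Fr₁·√(g·y₁) = 3.61×√(9.81×0.432) = 7.43 m/s; q = V₁·y₁ = 3.21 m²/s.
V₂ = q/y₂ = 3.21/2.00 = 1.61 m/s.

V₂ = 1.61 m/s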